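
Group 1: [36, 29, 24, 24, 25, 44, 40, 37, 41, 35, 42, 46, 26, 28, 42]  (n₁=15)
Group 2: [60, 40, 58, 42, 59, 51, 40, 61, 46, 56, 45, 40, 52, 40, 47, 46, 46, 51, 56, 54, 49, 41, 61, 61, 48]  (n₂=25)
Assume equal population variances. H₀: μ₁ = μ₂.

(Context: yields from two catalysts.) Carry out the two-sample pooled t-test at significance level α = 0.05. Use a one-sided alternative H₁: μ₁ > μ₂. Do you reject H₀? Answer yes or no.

reject H₀: no

x̄₁=34.600, s₁=7.890, n₁=15
x̄₂=50.000, s₂=7.455, n₂=25
s_p² = [14·7.890² + 24·7.455²]/38 = 58.0421
SE = √(s_p²·(1/15+1/25)) = 2.4882
t = (34.600−50.000)/2.4882 = -6.1892
df = 38
p-value (one-sided, H₁ greater) = 1.00000
At α=0.05: p ≥ α → fail to reject H₀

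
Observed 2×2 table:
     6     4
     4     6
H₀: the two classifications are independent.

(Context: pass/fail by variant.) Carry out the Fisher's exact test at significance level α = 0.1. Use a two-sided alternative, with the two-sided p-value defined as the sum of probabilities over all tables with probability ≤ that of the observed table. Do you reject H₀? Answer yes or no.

Margins: r₁=10, r₂=10, c₁=10, c₂=10, n=20
p_obs = C(10,6)·C(10,4)/C(20,10); sum pmf over tables with pmf ≤ p_obs
p-value (two-sided) = 0.65628
At α=0.1: p ≥ α → fail to reject H₀

reject H₀: no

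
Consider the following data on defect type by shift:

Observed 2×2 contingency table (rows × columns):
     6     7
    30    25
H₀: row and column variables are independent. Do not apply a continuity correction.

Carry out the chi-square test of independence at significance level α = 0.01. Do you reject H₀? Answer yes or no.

Row totals [13, 55], col totals [36, 32], n=68
χ² = (6−6.88)²/6.88 + (7−6.12)²/6.12 + (30−29.12)²/29.12 + (25−25.88)²/25.88 = 0.2972
df = 1
p-value (upper-tail) = 0.58564
At α=0.01: p ≥ α → fail to reject H₀

reject H₀: no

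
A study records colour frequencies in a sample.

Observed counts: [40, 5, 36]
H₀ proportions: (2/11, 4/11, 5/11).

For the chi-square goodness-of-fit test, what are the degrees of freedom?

degrees of freedom = 2

df = k − 1 = 3 − 1 = 2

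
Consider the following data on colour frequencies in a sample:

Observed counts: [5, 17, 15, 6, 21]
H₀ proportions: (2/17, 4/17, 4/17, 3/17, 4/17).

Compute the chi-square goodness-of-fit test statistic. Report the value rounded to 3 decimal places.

test statistic = 5.926

n = 64; E_i = n·p_i = [7.53, 15.06, 15.06, 11.29, 15.06]
χ² = (5−7.53)²/7.53 + (17−15.06)²/15.06 + (15−15.06)²/15.06 + (6−11.29)²/11.29 + (21−15.06)²/15.06 = 5.9258
df = 4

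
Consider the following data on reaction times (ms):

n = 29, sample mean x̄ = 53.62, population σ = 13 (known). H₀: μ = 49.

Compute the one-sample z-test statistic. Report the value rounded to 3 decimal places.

SE = σ/√n = 13/√29 = 2.4140
z = (x̄−μ₀)/SE = (53.62−49)/2.4140 = 1.9138

test statistic = 1.914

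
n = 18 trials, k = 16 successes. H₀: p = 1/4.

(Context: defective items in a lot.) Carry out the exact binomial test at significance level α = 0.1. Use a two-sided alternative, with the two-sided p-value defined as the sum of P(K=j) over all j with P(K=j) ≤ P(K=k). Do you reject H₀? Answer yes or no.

reject H₀: yes

Exact binomial: n=18, k=16, p₀=1/4=0.2500
P(X=j) = C(n,j)·p₀^j·(1−p₀)^(n−j); p = Σ P(X=j) over j with P(X=j) ≤ P(X=16)
p-value (two-sided) = 0.00000
At α=0.1: p < α → reject H₀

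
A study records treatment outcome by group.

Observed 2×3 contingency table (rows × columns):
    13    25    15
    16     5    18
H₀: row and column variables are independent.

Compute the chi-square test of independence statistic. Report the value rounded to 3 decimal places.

Row totals [53, 39], col totals [29, 30, 33], n=92
χ² = (13−16.71)²/16.71 + (25−17.28)²/17.28 + (15−19.01)²/19.01 + (16−12.29)²/12.29 + (5−12.72)²/12.72 + (18−13.99)²/13.99 = 12.0654
df = 2

test statistic = 12.065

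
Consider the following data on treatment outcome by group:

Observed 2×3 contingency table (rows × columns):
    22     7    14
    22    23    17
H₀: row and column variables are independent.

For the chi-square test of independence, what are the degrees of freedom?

df = (r−1)(c−1) = (2−1)·(3−1) = 2

degrees of freedom = 2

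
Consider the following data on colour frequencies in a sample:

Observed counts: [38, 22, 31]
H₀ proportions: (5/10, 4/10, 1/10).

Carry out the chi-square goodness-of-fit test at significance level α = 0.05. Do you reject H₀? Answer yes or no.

n = 91; E_i = n·p_i = [45.50, 36.40, 9.10]
χ² = (38−45.50)²/45.50 + (22−36.40)²/36.40 + (31−9.10)²/9.10 = 59.6374
df = 2
p-value (upper-tail) = 0.00000
At α=0.05: p < α → reject H₀

reject H₀: yes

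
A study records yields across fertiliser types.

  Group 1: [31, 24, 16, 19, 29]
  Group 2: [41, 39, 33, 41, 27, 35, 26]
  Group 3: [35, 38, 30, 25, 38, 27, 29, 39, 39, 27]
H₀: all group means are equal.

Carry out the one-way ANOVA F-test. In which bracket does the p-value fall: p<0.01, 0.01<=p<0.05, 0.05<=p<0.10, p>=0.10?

p-value bracket: 0.01<=p<0.05

Group means [23.80, 34.57, 32.70], grand mean 31.273
SSB = Σnᵢ(x̄ᵢ−x̄)² = 375.749; SSW = ΣΣ(x−x̄ᵢ)² = 684.614
MSB = 375.749/2 = 187.8747; MSW = 684.614/19 = 36.0323
F = MSB/MSW = 5.2141
df = (2, 19)
p-value (upper-tail) = 0.01566
→ bracket: 0.01<=p<0.05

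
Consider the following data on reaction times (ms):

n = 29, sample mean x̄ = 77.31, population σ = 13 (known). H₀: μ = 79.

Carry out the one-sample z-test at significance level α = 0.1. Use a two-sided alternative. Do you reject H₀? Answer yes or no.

reject H₀: no

SE = σ/√n = 13/√29 = 2.4140
z = (x̄−μ₀)/SE = (77.31−79)/2.4140 = -0.7001
p-value (two-sided) = 0.48388
At α=0.1: p ≥ α → fail to reject H₀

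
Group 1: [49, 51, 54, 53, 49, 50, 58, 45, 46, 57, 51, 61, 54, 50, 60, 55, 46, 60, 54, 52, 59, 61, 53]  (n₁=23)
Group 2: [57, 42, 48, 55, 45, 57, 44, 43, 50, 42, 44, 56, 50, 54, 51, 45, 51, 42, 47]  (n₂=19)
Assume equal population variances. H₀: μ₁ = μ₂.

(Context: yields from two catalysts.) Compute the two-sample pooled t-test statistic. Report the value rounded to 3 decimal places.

test statistic = 3.041

x̄₁=53.391, s₁=4.897, n₁=23
x̄₂=48.579, s₂=5.347, n₂=19
s_p² = [22·4.897² + 18·5.347²]/40 = 26.0527
SE = √(s_p²·(1/23+1/19)) = 1.5824
t = (53.391−48.579)/1.5824 = 3.0412
df = 40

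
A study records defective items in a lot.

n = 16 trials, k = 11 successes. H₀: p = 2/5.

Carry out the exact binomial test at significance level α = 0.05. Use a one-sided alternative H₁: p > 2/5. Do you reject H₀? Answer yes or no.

Exact binomial: n=16, k=11, p₀=2/5=0.4000
P(X≥11) from Σ C(n,i)·p₀^i·(1−p₀)^(n−i)
p-value (one-sided, H₁ greater) = 0.01914
At α=0.05: p < α → reject H₀

reject H₀: yes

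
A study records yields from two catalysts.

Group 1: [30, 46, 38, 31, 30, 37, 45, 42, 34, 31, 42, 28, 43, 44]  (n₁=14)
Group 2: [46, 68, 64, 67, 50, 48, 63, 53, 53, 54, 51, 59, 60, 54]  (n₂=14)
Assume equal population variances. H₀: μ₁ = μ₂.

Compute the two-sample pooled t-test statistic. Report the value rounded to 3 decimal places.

x̄₁=37.214, s₁=6.447, n₁=14
x̄₂=56.429, s₂=7.079, n₂=14
s_p² = [13·6.447² + 13·7.079²]/26 = 45.8379
SE = √(s_p²·(1/14+1/14)) = 2.5590
t = (37.214−56.429)/2.5590 = -7.5086
df = 26

test statistic = -7.509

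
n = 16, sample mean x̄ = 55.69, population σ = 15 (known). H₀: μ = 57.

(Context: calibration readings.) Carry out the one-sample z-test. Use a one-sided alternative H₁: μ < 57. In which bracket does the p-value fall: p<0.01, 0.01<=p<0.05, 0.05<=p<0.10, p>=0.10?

p-value bracket: p>=0.10

SE = σ/√n = 15/√16 = 3.7500
z = (x̄−μ₀)/SE = (55.69−57)/3.7500 = -0.3493
p-value (one-sided, H₁ less) = 0.36342
→ bracket: p>=0.10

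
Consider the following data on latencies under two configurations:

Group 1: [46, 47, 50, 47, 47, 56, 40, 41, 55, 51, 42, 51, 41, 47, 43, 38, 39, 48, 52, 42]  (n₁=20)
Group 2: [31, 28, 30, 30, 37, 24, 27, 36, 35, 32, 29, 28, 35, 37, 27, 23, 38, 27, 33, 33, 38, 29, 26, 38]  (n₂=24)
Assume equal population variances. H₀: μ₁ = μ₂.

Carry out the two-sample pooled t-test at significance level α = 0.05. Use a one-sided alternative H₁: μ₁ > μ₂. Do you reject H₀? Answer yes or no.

x̄₁=46.150, s₁=5.284, n₁=20
x̄₂=31.292, s₂=4.648, n₂=24
s_p² = [19·5.284² + 23·4.648²]/42 = 24.4645
SE = √(s_p²·(1/20+1/24)) = 1.4975
t = (46.150−31.292)/1.4975 = 9.9219
df = 42
p-value (one-sided, H₁ greater) = 0.00000
At α=0.05: p < α → reject H₀

reject H₀: yes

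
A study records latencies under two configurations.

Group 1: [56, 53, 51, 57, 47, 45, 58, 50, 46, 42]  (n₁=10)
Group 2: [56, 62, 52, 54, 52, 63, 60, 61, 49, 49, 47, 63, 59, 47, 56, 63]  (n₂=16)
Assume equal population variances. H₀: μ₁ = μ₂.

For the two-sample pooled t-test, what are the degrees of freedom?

df = n₁ + n₂ − 2 = 10 + 16 − 2 = 24

degrees of freedom = 24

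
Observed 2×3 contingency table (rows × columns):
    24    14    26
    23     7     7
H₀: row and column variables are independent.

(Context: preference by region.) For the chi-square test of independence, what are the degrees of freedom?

df = (r−1)(c−1) = (2−1)·(3−1) = 2

degrees of freedom = 2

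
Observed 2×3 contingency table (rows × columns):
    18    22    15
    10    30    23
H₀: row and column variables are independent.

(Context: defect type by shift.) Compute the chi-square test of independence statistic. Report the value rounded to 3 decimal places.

Row totals [55, 63], col totals [28, 52, 38], n=118
χ² = (18−13.05)²/13.05 + (22−24.24)²/24.24 + (15−17.71)²/17.71 + (10−14.95)²/14.95 + (30−27.76)²/27.76 + (23−20.29)²/20.29 = 4.6798
df = 2

test statistic = 4.680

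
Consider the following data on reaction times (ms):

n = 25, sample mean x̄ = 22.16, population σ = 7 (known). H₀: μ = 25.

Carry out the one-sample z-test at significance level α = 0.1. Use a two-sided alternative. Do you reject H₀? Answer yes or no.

SE = σ/√n = 7/√25 = 1.4000
z = (x̄−μ₀)/SE = (22.16−25)/1.4000 = -2.0286
p-value (two-sided) = 0.04250
At α=0.1: p < α → reject H₀

reject H₀: yes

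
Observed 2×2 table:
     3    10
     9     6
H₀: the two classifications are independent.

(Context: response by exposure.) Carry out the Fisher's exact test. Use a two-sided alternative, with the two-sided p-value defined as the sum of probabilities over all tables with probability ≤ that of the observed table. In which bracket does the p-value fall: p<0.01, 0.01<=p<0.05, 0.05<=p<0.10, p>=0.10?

p-value bracket: 0.05<=p<0.10

Margins: r₁=13, r₂=15, c₁=12, c₂=16, n=28
p_obs = C(13,3)·C(15,9)/C(28,12); sum pmf over tables with pmf ≤ p_obs
p-value (two-sided) = 0.06707
→ bracket: 0.05<=p<0.10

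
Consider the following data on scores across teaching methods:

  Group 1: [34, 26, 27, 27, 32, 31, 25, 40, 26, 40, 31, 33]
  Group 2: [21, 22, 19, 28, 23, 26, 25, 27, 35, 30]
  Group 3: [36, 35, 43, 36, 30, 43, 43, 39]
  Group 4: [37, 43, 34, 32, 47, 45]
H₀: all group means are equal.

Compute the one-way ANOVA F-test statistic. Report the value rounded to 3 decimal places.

Group means [31.00, 25.60, 38.12, 39.67], grand mean 32.528
SSB = Σnᵢ(x̄ᵢ−x̄)² = 1064.364; SSW = ΣΣ(x−x̄ᵢ)² = 842.608
MSB = 1064.364/3 = 354.7880; MSW = 842.608/32 = 26.3315
F = MSB/MSW = 13.4739
df = (3, 32)

test statistic = 13.474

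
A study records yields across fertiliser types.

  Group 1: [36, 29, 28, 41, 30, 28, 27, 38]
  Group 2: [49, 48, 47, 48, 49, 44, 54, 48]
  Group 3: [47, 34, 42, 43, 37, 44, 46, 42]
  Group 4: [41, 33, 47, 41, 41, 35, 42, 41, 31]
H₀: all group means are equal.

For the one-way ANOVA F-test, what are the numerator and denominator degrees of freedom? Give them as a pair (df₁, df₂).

k = 4 groups, N = 33 total
df = (k−1, N−k) = (4−1, 33−4) = (3, 29)

degrees of freedom = [3, 29]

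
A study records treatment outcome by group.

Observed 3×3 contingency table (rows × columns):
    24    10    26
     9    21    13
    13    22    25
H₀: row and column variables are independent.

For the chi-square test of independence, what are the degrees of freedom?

degrees of freedom = 4

df = (r−1)(c−1) = (3−1)·(3−1) = 4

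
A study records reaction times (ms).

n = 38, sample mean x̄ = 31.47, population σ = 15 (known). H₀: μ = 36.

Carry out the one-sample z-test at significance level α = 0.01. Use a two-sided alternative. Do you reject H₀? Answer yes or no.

reject H₀: no

SE = σ/√n = 15/√38 = 2.4333
z = (x̄−μ₀)/SE = (31.47−36)/2.4333 = -1.8617
p-value (two-sided) = 0.06265
At α=0.01: p ≥ α → fail to reject H₀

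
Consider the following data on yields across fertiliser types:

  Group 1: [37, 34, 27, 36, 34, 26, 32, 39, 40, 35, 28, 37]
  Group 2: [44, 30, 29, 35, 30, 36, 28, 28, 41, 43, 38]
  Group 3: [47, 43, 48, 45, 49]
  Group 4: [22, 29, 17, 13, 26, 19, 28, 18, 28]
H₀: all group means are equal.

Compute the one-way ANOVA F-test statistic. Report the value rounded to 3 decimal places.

test statistic = 24.201

Group means [33.75, 34.73, 46.40, 22.22], grand mean 32.946
SSB = Σnᵢ(x̄ᵢ−x̄)² = 1982.705; SSW = ΣΣ(x−x̄ᵢ)² = 901.187
MSB = 1982.705/3 = 660.9015; MSW = 901.187/33 = 27.3087
F = MSB/MSW = 24.2011
df = (3, 33)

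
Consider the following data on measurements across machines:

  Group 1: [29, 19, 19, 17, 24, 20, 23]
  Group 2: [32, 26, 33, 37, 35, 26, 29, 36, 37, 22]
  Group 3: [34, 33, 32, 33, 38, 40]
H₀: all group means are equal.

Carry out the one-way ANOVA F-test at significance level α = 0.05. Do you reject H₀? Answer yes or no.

reject H₀: yes

Group means [21.57, 31.30, 35.00], grand mean 29.304
SSB = Σnᵢ(x̄ᵢ−x̄)² = 653.055; SSW = ΣΣ(x−x̄ᵢ)² = 403.814
MSB = 653.055/2 = 326.5276; MSW = 403.814/20 = 20.1907
F = MSB/MSW = 16.1722
df = (2, 20)
p-value (upper-tail) = 0.00007
At α=0.05: p < α → reject H₀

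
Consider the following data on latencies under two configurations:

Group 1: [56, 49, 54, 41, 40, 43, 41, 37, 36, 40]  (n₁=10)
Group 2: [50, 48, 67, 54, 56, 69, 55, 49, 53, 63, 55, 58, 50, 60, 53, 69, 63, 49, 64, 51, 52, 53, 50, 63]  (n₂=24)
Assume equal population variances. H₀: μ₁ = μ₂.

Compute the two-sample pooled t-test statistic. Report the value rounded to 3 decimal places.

test statistic = -4.999

x̄₁=43.700, s₁=6.929, n₁=10
x̄₂=56.417, s₂=6.691, n₂=24
s_p² = [9·6.929² + 23·6.691²]/32 = 45.6854
SE = √(s_p²·(1/10+1/24)) = 2.5440
t = (43.700−56.417)/2.5440 = -4.9986
df = 32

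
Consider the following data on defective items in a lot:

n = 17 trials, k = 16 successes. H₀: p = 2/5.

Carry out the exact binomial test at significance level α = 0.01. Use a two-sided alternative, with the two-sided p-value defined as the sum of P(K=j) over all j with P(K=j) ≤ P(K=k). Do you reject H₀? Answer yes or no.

Exact binomial: n=17, k=16, p₀=2/5=0.4000
P(X=j) = C(n,j)·p₀^j·(1−p₀)^(n−j); p = Σ P(X=j) over j with P(X=j) ≤ P(X=16)
p-value (two-sided) = 0.00000
At α=0.01: p < α → reject H₀

reject H₀: yes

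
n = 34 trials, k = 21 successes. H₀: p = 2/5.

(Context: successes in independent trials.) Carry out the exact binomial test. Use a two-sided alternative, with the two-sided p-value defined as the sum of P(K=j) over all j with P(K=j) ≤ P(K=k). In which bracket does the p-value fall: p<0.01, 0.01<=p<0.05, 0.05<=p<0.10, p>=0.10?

Exact binomial: n=34, k=21, p₀=2/5=0.4000
P(X=j) = C(n,j)·p₀^j·(1−p₀)^(n−j); p = Σ P(X=j) over j with P(X=j) ≤ P(X=21)
p-value (two-sided) = 0.01321
→ bracket: 0.01<=p<0.05

p-value bracket: 0.01<=p<0.05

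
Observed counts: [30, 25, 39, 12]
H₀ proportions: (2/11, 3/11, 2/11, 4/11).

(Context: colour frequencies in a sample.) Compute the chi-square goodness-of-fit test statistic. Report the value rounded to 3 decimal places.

test statistic = 44.973

n = 106; E_i = n·p_i = [19.27, 28.91, 19.27, 38.55]
χ² = (30−19.27)²/19.27 + (25−28.91)²/28.91 + (39−19.27)²/19.27 + (12−38.55)²/38.55 = 44.9733
df = 3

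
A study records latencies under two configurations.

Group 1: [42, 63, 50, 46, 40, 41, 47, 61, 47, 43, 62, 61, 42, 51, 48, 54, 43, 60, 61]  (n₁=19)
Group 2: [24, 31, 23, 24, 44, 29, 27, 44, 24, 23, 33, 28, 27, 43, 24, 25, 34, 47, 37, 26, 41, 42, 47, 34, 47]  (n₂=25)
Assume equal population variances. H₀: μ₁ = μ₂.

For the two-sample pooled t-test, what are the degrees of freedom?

df = n₁ + n₂ − 2 = 19 + 25 − 2 = 42

degrees of freedom = 42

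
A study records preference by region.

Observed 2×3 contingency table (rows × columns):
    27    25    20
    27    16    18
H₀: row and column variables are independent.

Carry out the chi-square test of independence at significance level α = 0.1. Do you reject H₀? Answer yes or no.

reject H₀: no

Row totals [72, 61], col totals [54, 41, 38], n=133
χ² = (27−29.23)²/29.23 + (25−22.20)²/22.20 + (20−20.57)²/20.57 + (27−24.77)²/24.77 + (16−18.80)²/18.80 + (18−17.43)²/17.43 = 1.1792
df = 2
p-value (upper-tail) = 0.55456
At α=0.1: p ≥ α → fail to reject H₀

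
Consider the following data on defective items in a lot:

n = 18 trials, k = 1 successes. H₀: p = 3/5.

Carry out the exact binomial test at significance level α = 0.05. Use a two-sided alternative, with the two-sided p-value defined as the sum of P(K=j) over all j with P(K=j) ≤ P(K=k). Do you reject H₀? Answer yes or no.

reject H₀: yes

Exact binomial: n=18, k=1, p₀=3/5=0.6000
P(X=j) = C(n,j)·p₀^j·(1−p₀)^(n−j); p = Σ P(X=j) over j with P(X=j) ≤ P(X=1)
p-value (two-sided) = 0.00000
At α=0.05: p < α → reject H₀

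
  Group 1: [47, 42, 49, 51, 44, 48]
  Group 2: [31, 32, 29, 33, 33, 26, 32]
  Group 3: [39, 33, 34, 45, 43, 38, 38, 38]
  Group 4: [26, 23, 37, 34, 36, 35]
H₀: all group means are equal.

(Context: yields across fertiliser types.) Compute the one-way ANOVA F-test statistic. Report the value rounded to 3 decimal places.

Group means [46.83, 30.86, 38.50, 31.83], grand mean 36.889
SSB = Σnᵢ(x̄ᵢ−x̄)² = 1022.143; SSW = ΣΣ(x−x̄ᵢ)² = 378.524
MSB = 1022.143/3 = 340.7143; MSW = 378.524/23 = 16.4576
F = MSB/MSW = 20.7026
df = (3, 23)

test statistic = 20.703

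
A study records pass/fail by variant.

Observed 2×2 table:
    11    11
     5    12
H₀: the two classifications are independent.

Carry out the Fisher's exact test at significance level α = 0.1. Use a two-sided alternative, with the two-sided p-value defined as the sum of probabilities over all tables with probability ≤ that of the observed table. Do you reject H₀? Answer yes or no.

reject H₀: no

Margins: r₁=22, r₂=17, c₁=16, c₂=23, n=39
p_obs = C(22,11)·C(17,5)/C(39,16); sum pmf over tables with pmf ≤ p_obs
p-value (two-sided) = 0.32513
At α=0.1: p ≥ α → fail to reject H₀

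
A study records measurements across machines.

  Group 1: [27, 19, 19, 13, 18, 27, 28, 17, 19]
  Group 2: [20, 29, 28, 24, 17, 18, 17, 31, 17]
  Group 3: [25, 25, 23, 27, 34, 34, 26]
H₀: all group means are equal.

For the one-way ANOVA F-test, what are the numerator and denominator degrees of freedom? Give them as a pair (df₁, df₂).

k = 3 groups, N = 25 total
df = (k−1, N−k) = (3−1, 25−3) = (2, 22)

degrees of freedom = [2, 22]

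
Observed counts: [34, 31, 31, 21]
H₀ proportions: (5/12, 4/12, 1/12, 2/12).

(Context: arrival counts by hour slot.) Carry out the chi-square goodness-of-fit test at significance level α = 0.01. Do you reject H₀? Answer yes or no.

n = 117; E_i = n·p_i = [48.75, 39.00, 9.75, 19.50]
χ² = (34−48.75)²/48.75 + (31−39.00)²/39.00 + (31−9.75)²/9.75 + (21−19.50)²/19.50 = 52.5333
df = 3
p-value (upper-tail) = 0.00000
At α=0.01: p < α → reject H₀

reject H₀: yes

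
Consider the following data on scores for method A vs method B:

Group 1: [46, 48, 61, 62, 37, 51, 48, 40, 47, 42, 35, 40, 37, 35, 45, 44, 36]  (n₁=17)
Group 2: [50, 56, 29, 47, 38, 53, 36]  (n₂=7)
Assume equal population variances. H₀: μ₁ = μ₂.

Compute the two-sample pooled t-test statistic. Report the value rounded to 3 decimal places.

x̄₁=44.353, s₁=8.162, n₁=17
x̄₂=44.143, s₂=9.957, n₂=7
s_p² = [16·8.162² + 6·9.957²]/22 = 75.4882
SE = √(s_p²·(1/17+1/7)) = 3.9019
t = (44.353−44.143)/3.9019 = 0.0538
df = 22

test statistic = 0.054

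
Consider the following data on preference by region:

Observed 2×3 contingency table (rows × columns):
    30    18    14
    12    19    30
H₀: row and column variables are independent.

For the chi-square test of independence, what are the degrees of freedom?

degrees of freedom = 2

df = (r−1)(c−1) = (2−1)·(3−1) = 2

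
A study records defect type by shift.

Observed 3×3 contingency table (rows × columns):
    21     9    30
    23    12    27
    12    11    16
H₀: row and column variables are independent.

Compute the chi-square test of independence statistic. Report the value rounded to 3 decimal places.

test statistic = 2.856

Row totals [60, 62, 39], col totals [56, 32, 73], n=161
χ² = (21−20.87)²/20.87 + (9−11.93)²/11.93 + (30−27.20)²/27.20 + (23−21.57)²/21.57 + (12−12.32)²/12.32 + (27−28.11)²/28.11 + (12−13.57)²/13.57 + (11−7.75)²/7.75 + (16−17.68)²/17.68 = 2.8557
df = 4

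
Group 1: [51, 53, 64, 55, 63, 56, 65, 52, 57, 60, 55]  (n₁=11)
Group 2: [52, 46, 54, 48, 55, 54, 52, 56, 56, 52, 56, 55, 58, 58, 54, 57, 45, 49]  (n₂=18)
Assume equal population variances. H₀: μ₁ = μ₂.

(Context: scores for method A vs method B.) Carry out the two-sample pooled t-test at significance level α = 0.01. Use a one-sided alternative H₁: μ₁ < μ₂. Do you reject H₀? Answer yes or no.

x̄₁=57.364, s₁=4.925, n₁=11
x̄₂=53.167, s₂=3.915, n₂=18
s_p² = [10·4.925² + 17·3.915²]/27 = 18.6313
SE = √(s_p²·(1/11+1/18)) = 1.6519
t = (57.364−53.167)/1.6519 = 2.5407
df = 27
p-value (one-sided, H₁ less) = 0.99144
At α=0.01: p ≥ α → fail to reject H₀

reject H₀: no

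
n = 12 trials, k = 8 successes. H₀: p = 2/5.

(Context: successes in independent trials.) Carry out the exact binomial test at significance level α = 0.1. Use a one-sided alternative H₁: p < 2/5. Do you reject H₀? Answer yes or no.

reject H₀: no

Exact binomial: n=12, k=8, p₀=2/5=0.4000
P(X≤8) from Σ C(n,i)·p₀^i·(1−p₀)^(n−i)
p-value (one-sided, H₁ less) = 0.98473
At α=0.1: p ≥ α → fail to reject H₀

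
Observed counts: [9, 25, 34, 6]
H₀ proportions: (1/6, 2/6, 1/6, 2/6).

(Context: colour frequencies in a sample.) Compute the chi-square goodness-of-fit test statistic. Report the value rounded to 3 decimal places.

n = 74; E_i = n·p_i = [12.33, 24.67, 12.33, 24.67]
χ² = (9−12.33)²/12.33 + (25−24.67)²/24.67 + (34−12.33)²/12.33 + (6−24.67)²/24.67 = 53.0946
df = 3

test statistic = 53.095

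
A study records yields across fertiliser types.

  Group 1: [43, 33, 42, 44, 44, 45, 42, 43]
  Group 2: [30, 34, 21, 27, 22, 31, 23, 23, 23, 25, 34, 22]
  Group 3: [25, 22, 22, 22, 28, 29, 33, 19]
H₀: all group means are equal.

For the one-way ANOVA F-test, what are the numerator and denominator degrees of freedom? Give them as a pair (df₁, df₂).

degrees of freedom = [2, 25]

k = 3 groups, N = 28 total
df = (k−1, N−k) = (3−1, 28−3) = (2, 25)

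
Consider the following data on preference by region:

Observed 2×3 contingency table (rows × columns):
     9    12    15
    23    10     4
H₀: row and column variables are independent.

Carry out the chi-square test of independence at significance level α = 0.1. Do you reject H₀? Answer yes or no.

reject H₀: yes

Row totals [36, 37], col totals [32, 22, 19], n=73
χ² = (9−15.78)²/15.78 + (12−10.85)²/10.85 + (15−9.37)²/9.37 + (23−16.22)²/16.22 + (10−11.15)²/11.15 + (4−9.63)²/9.63 = 12.6639
df = 2
p-value (upper-tail) = 0.00178
At α=0.1: p < α → reject H₀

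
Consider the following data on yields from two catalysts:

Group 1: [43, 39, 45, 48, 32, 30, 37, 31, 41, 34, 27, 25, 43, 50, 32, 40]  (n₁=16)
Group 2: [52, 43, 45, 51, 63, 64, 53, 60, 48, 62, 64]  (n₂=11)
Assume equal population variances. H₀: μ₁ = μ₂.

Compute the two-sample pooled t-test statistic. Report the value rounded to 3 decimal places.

test statistic = -5.902

x̄₁=37.312, s₁=7.490, n₁=16
x̄₂=55.000, s₂=7.887, n₂=11
s_p² = [15·7.490² + 10·7.887²]/25 = 58.5375
SE = √(s_p²·(1/16+1/11)) = 2.9967
t = (37.312−55.000)/2.9967 = -5.9023
df = 25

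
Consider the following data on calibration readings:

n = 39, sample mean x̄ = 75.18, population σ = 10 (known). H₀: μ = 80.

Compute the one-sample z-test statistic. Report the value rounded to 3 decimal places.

SE = σ/√n = 10/√39 = 1.6013
z = (x̄−μ₀)/SE = (75.18−80)/1.6013 = -3.0101

test statistic = -3.010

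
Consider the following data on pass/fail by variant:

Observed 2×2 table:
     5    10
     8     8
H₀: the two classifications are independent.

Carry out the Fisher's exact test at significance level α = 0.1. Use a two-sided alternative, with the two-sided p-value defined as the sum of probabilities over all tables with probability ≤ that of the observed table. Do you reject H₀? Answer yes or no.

Margins: r₁=15, r₂=16, c₁=13, c₂=18, n=31
p_obs = C(15,5)·C(16,8)/C(31,13); sum pmf over tables with pmf ≤ p_obs
p-value (two-sided) = 0.47255
At α=0.1: p ≥ α → fail to reject H₀

reject H₀: no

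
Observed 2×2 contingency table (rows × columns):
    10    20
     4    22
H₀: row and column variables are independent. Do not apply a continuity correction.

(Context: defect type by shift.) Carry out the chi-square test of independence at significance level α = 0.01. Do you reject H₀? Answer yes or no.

Row totals [30, 26], col totals [14, 42], n=56
χ² = (10−7.50)²/7.50 + (20−22.50)²/22.50 + (4−6.50)²/6.50 + (22−19.50)²/19.50 = 2.3932
df = 1
p-value (upper-tail) = 0.12187
At α=0.01: p ≥ α → fail to reject H₀

reject H₀: no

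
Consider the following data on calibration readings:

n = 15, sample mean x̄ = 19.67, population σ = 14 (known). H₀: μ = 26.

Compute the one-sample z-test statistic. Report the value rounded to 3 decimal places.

SE = σ/√n = 14/√15 = 3.6148
z = (x̄−μ₀)/SE = (19.67−26)/3.6148 = -1.7511

test statistic = -1.751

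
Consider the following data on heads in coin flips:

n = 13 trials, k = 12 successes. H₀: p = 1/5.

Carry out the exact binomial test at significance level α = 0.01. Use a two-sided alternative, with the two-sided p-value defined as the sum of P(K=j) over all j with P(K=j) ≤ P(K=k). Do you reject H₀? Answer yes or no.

reject H₀: yes

Exact binomial: n=13, k=12, p₀=1/5=0.2000
P(X=j) = C(n,j)·p₀^j·(1−p₀)^(n−j); p = Σ P(X=j) over j with P(X=j) ≤ P(X=12)
p-value (two-sided) = 0.00000
At α=0.01: p < α → reject H₀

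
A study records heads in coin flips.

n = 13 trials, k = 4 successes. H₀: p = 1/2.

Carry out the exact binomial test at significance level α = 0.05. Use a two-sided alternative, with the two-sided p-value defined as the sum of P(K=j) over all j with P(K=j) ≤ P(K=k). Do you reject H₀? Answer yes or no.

reject H₀: no

Exact binomial: n=13, k=4, p₀=1/2=0.5000
P(X=j) = C(n,j)·p₀^j·(1−p₀)^(n−j); p = Σ P(X=j) over j with P(X=j) ≤ P(X=4)
p-value (two-sided) = 0.26685
At α=0.05: p ≥ α → fail to reject H₀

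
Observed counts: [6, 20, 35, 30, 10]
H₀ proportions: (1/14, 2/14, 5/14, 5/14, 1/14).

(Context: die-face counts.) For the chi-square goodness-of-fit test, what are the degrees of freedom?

df = k − 1 = 5 − 1 = 4

degrees of freedom = 4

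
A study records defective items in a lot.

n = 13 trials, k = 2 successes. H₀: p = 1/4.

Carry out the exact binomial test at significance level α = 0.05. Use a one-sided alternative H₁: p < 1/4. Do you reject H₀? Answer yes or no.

reject H₀: no

Exact binomial: n=13, k=2, p₀=1/4=0.2500
P(X≤2) from Σ C(n,i)·p₀^i·(1−p₀)^(n−i)
p-value (one-sided, H₁ less) = 0.33260
At α=0.05: p ≥ α → fail to reject H₀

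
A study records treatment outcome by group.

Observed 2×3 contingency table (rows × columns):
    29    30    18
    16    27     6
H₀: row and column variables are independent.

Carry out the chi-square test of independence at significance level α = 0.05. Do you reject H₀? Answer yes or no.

Row totals [77, 49], col totals [45, 57, 24], n=126
χ² = (29−27.50)²/27.50 + (30−34.83)²/34.83 + (18−14.67)²/14.67 + (16−17.50)²/17.50 + (27−22.17)²/22.17 + (6−9.33)²/9.33 = 3.8830
df = 2
p-value (upper-tail) = 0.14349
At α=0.05: p ≥ α → fail to reject H₀

reject H₀: no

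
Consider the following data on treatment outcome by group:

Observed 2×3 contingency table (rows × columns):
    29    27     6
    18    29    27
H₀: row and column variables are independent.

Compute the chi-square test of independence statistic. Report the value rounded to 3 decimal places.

Row totals [62, 74], col totals [47, 56, 33], n=136
χ² = (29−21.43)²/21.43 + (27−25.53)²/25.53 + (6−15.04)²/15.04 + (18−25.57)²/25.57 + (29−30.47)²/30.47 + (27−17.96)²/17.96 = 15.0680
df = 2

test statistic = 15.068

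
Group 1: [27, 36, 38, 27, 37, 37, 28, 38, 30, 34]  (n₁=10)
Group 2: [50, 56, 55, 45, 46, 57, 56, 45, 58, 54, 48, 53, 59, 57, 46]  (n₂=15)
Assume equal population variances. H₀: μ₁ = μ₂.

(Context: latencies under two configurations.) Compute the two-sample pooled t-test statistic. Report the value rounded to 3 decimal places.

x̄₁=33.200, s₁=4.686, n₁=10
x̄₂=52.333, s₂=5.136, n₂=15
s_p² = [9·4.686² + 14·5.136²]/23 = 24.6493
SE = √(s_p²·(1/10+1/15)) = 2.0269
t = (33.200−52.333)/2.0269 = -9.4398
df = 23

test statistic = -9.440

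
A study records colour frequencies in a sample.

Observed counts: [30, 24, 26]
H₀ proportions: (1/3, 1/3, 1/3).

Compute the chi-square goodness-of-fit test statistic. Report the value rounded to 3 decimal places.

test statistic = 0.700

n = 80; E_i = n·p_i = [26.67, 26.67, 26.67]
χ² = (30−26.67)²/26.67 + (24−26.67)²/26.67 + (26−26.67)²/26.67 = 0.7000
df = 2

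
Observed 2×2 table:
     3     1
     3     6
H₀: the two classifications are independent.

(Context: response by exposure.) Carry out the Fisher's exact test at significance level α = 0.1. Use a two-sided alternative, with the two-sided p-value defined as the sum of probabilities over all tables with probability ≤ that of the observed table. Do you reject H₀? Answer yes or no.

reject H₀: no

Margins: r₁=4, r₂=9, c₁=6, c₂=7, n=13
p_obs = C(4,3)·C(9,3)/C(13,6); sum pmf over tables with pmf ≤ p_obs
p-value (two-sided) = 0.26573
At α=0.1: p ≥ α → fail to reject H₀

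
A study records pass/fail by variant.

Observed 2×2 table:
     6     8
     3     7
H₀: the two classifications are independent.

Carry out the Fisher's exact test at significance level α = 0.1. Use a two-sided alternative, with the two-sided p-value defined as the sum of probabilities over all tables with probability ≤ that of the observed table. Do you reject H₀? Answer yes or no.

reject H₀: no

Margins: r₁=14, r₂=10, c₁=9, c₂=15, n=24
p_obs = C(14,6)·C(10,3)/C(24,9); sum pmf over tables with pmf ≤ p_obs
p-value (two-sided) = 0.67846
At α=0.1: p ≥ α → fail to reject H₀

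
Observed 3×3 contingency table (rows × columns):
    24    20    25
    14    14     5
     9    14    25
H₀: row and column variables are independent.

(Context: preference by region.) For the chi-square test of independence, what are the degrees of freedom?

df = (r−1)(c−1) = (3−1)·(3−1) = 4

degrees of freedom = 4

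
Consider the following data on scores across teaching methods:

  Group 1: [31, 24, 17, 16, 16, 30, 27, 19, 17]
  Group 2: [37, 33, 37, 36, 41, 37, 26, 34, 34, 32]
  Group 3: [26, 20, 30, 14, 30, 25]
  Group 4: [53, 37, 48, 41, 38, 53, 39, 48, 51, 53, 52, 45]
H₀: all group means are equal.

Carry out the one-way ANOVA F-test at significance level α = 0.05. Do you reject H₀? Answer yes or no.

Group means [21.89, 34.70, 24.17, 46.50], grand mean 33.703
SSB = Σnᵢ(x̄ᵢ−x̄)² = 3776.908; SSW = ΣΣ(x−x̄ᵢ)² = 1074.822
MSB = 3776.908/3 = 1258.9692; MSW = 1074.822/33 = 32.5704
F = MSB/MSW = 38.6538
df = (3, 33)
p-value (upper-tail) = 0.00000
At α=0.05: p < α → reject H₀

reject H₀: yes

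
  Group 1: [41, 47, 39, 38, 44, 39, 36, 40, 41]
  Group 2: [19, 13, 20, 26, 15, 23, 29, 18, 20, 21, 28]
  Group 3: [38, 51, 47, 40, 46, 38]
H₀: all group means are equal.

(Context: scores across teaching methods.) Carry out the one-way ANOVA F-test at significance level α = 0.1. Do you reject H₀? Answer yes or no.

reject H₀: yes

Group means [40.56, 21.09, 43.33], grand mean 32.962
SSB = Σnᵢ(x̄ᵢ−x̄)² = 2714.497; SSW = ΣΣ(x−x̄ᵢ)² = 490.465
MSB = 2714.497/2 = 1357.2484; MSW = 490.465/23 = 21.3245
F = MSB/MSW = 63.6472
df = (2, 23)
p-value (upper-tail) = 0.00000
At α=0.1: p < α → reject H₀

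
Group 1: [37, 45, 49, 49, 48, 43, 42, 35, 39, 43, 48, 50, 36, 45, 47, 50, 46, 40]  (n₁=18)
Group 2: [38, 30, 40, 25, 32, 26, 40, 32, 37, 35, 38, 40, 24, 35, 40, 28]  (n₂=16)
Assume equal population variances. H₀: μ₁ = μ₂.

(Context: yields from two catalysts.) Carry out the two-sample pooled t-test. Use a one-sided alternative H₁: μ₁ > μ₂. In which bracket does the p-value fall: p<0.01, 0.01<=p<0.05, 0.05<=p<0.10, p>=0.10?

x̄₁=44.000, s₁=4.911, n₁=18
x̄₂=33.750, s₂=5.721, n₂=16
s_p² = [17·4.911² + 15·5.721²]/32 = 28.1562
SE = √(s_p²·(1/18+1/16)) = 1.8232
t = (44.000−33.750)/1.8232 = 5.6220
df = 32
p-value (one-sided, H₁ greater) = 0.00000
→ bracket: p<0.01

p-value bracket: p<0.01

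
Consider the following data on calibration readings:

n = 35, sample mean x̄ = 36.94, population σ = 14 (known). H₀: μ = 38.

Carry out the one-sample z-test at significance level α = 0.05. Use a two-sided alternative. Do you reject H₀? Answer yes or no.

SE = σ/√n = 14/√35 = 2.3664
z = (x̄−μ₀)/SE = (36.94−38)/2.3664 = -0.4479
p-value (two-sided) = 0.65420
At α=0.05: p ≥ α → fail to reject H₀

reject H₀: no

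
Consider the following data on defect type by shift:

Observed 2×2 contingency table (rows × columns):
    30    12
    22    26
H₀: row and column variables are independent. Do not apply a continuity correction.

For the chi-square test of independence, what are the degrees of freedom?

df = (r−1)(c−1) = (2−1)·(2−1) = 1

degrees of freedom = 1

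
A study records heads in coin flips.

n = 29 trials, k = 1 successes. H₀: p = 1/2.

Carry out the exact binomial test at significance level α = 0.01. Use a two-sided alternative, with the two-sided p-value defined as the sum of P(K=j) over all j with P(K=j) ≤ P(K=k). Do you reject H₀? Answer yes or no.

Exact binomial: n=29, k=1, p₀=1/2=0.5000
P(X=j) = C(n,j)·p₀^j·(1−p₀)^(n−j); p = Σ P(X=j) over j with P(X=j) ≤ P(X=1)
p-value (two-sided) = 0.00000
At α=0.01: p < α → reject H₀

reject H₀: yes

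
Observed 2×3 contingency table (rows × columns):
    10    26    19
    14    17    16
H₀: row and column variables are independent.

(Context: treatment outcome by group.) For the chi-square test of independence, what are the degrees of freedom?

df = (r−1)(c−1) = (2−1)·(3−1) = 2

degrees of freedom = 2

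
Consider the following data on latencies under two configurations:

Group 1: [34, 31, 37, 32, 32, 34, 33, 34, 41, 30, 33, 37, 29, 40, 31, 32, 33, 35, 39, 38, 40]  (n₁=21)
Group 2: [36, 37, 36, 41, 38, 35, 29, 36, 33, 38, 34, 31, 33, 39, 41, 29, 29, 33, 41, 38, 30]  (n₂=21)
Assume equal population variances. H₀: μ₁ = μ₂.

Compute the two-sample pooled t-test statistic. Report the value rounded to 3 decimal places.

test statistic = -0.491

x̄₁=34.524, s₁=3.530, n₁=21
x̄₂=35.095, s₂=3.999, n₂=21
s_p² = [20·3.530² + 20·3.999²]/40 = 14.2262
SE = √(s_p²·(1/21+1/21)) = 1.1640
t = (34.524−35.095)/1.1640 = -0.4909
df = 40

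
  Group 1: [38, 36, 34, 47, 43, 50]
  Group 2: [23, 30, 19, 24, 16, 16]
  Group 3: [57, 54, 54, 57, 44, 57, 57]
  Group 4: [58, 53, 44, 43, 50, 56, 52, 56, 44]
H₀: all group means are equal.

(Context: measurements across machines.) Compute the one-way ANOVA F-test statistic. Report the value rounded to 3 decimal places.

Group means [41.33, 21.33, 54.29, 50.67], grand mean 43.286
SSB = Σnᵢ(x̄ᵢ−x̄)² = 4251.619; SSW = ΣΣ(x−x̄ᵢ)² = 752.095
MSB = 4251.619/3 = 1417.2063; MSW = 752.095/24 = 31.3373
F = MSB/MSW = 45.2243
df = (3, 24)

test statistic = 45.224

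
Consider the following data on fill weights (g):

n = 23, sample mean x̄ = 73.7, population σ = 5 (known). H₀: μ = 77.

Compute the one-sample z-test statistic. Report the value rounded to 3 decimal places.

SE = σ/√n = 5/√23 = 1.0426
z = (x̄−μ₀)/SE = (73.7−77)/1.0426 = -3.1652

test statistic = -3.165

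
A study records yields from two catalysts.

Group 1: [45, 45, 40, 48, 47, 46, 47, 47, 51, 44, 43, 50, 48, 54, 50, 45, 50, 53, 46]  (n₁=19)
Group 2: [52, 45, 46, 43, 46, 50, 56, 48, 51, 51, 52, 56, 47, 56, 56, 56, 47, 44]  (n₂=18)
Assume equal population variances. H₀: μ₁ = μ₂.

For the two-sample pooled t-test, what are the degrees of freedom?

degrees of freedom = 35

df = n₁ + n₂ − 2 = 19 + 18 − 2 = 35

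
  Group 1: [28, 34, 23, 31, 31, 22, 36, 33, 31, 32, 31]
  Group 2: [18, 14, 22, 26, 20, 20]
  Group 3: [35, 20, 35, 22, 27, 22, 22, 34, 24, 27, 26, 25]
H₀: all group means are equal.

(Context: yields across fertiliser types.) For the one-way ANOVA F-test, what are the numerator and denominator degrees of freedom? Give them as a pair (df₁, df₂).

degrees of freedom = [2, 26]

k = 3 groups, N = 29 total
df = (k−1, N−k) = (3−1, 29−3) = (2, 26)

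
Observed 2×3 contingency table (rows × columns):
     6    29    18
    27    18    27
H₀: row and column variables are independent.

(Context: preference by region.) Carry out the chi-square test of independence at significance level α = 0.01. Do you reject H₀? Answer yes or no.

reject H₀: yes

Row totals [53, 72], col totals [33, 47, 45], n=125
χ² = (6−13.99)²/13.99 + (29−19.93)²/19.93 + (18−19.08)²/19.08 + (27−19.01)²/19.01 + (18−27.07)²/27.07 + (27−25.92)²/25.92 = 15.2013
df = 2
p-value (upper-tail) = 0.00050
At α=0.01: p < α → reject H₀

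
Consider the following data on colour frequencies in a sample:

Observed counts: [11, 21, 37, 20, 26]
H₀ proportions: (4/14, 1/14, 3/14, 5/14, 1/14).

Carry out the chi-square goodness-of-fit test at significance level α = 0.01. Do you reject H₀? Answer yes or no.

n = 115; E_i = n·p_i = [32.86, 8.21, 24.64, 41.07, 8.21]
χ² = (11−32.86)²/32.86 + (21−8.21)²/8.21 + (37−24.64)²/24.64 + (20−41.07)²/41.07 + (26−8.21)²/8.21 = 89.9580
df = 4
p-value (upper-tail) = 0.00000
At α=0.01: p < α → reject H₀

reject H₀: yes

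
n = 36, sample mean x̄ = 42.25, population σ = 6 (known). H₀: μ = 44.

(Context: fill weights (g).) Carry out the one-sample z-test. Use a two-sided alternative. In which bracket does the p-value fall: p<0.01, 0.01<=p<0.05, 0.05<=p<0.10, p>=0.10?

p-value bracket: 0.05<=p<0.10

SE = σ/√n = 6/√36 = 1.0000
z = (x̄−μ₀)/SE = (42.25−44)/1.0000 = -1.7500
p-value (two-sided) = 0.08012
→ bracket: 0.05<=p<0.10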